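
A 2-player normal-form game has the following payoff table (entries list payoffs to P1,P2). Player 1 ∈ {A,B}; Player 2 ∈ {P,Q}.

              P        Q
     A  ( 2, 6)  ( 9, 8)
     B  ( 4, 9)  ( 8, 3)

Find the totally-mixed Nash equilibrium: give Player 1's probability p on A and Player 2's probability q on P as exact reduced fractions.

P1 indiff ⇒ q·2+(1-q)·9 = q·4+(1-q)·8 ⇒ q(-2) = (1-q)(-1) ⇒ q = 1/3
P2 indiff ⇒ p·6+(1-p)·9 = p·8+(1-p)·3 ⇒ p(-2) = (1-p)(-6) ⇒ p = 3/4

P1 mixes 3/4 on A; P2 mixes 1/3 on P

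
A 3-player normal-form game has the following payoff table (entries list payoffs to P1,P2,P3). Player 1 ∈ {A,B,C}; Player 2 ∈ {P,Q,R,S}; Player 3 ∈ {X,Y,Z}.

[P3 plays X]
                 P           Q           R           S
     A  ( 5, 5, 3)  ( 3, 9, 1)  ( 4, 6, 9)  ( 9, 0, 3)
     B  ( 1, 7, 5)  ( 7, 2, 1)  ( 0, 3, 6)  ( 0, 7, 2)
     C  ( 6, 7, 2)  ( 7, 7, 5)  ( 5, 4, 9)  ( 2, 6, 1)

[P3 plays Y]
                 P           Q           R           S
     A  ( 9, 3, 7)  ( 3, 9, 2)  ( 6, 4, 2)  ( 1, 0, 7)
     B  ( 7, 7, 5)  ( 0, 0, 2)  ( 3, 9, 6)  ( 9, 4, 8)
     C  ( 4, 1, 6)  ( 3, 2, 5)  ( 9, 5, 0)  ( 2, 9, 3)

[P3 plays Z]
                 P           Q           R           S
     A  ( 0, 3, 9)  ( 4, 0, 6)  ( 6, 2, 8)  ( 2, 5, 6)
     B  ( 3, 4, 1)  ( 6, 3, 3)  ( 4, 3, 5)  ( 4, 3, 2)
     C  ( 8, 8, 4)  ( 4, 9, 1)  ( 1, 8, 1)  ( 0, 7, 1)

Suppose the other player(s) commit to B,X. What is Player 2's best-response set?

BR_2 = {P,S}

u_2(P vs B,X) = 7
u_2(Q vs B,X) = 2
u_2(R vs B,X) = 3
u_2(S vs B,X) = 7
max payoff 7 at {P,S}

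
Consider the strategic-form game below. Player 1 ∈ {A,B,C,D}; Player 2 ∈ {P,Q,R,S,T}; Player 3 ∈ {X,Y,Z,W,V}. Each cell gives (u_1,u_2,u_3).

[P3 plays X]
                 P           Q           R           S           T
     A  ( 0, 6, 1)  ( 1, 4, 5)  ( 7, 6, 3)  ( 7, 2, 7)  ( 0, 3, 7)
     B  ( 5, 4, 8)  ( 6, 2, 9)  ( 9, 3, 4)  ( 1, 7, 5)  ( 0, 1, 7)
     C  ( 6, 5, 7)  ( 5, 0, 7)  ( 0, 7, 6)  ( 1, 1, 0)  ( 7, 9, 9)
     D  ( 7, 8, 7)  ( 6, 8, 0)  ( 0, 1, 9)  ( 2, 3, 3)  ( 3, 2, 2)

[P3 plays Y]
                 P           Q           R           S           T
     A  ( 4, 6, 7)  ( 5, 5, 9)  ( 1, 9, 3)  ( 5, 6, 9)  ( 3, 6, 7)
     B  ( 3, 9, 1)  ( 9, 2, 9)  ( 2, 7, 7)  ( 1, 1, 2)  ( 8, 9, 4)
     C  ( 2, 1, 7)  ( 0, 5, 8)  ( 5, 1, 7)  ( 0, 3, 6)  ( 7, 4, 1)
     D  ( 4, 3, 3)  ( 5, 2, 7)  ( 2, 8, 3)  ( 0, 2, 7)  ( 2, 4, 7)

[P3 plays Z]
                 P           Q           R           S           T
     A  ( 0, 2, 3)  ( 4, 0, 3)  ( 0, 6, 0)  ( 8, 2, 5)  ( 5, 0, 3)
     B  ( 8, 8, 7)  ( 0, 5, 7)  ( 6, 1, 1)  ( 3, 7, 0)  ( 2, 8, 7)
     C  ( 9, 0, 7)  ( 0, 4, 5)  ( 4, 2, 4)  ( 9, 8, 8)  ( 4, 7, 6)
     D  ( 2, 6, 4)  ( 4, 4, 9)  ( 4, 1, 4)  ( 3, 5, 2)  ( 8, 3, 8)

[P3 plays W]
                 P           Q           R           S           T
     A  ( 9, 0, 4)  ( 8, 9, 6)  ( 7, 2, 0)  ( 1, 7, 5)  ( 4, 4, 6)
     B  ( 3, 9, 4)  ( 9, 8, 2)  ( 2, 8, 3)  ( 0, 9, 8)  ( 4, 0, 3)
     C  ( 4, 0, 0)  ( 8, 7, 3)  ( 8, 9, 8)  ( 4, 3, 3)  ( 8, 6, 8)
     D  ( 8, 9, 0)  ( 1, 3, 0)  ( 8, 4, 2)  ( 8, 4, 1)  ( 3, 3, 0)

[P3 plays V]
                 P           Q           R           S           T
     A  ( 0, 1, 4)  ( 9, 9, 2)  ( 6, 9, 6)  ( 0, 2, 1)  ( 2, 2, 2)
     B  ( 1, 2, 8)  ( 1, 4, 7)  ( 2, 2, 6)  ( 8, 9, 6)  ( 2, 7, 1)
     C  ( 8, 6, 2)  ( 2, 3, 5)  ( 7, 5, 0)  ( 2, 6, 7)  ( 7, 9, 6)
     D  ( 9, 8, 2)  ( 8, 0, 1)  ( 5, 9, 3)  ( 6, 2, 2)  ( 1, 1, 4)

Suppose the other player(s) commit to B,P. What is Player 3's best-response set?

P3 best: {X,V}

u_3(X vs B,P) = 8
u_3(Y vs B,P) = 1
u_3(Z vs B,P) = 7
u_3(W vs B,P) = 4
u_3(V vs B,P) = 8
max payoff 8 at {X,V}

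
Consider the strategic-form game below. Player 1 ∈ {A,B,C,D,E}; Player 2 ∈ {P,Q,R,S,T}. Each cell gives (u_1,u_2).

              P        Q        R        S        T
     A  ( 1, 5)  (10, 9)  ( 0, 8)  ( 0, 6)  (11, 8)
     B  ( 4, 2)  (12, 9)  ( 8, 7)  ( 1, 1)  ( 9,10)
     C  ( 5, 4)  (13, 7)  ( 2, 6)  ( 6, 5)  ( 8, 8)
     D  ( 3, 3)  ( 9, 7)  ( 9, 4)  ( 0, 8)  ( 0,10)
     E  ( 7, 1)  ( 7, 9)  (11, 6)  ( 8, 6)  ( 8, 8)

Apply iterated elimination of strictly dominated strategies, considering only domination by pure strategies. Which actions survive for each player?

P2 drop P (Q beats it: A:9>5 B:9>2 C:7>4 D:7>3 E:9>1)
P2 drop R (Q beats it: A:9>8 B:9>7 C:7>6 D:7>4 E:9>6)
P1 drop D (B beats it: Q:12>9 S:1>0 T:9>0)
P2 drop S (Q beats it: A:9>6 B:9>1 C:7>5 E:9>6)
P1 drop E (A beats it: Q:10>7 T:11>8)
P1→{A,B,C} P2→{Q,T}

Remaining: P1:{A,B,C} P2:{Q,T}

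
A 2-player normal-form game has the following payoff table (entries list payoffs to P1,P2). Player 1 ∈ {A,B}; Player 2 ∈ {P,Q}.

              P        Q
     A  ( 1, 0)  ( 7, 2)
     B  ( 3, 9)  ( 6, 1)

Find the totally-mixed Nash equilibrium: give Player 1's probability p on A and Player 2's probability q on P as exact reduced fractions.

p=4/5, q=1/3

P1 indiff ⇒ q·1+(1-q)·7 = q·3+(1-q)·6 ⇒ q(-2) = (1-q)(-1) ⇒ q = 1/3
P2 indiff ⇒ p·0+(1-p)·9 = p·2+(1-p)·1 ⇒ p(-2) = (1-p)(-8) ⇒ p = 4/5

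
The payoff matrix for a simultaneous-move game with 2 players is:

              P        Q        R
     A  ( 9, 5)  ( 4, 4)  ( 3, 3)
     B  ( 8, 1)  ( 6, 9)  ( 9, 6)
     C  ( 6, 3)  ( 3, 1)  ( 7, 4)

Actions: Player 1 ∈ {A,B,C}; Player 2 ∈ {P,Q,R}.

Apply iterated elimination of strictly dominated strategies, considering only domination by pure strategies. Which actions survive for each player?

Remaining: P1:{A,B} P2:{P,Q}

P1 drop C (B beats it: P:8>6 Q:6>3 R:9>7)
P2 drop R (Q beats it: A:4>3 B:9>6)
P1→{A,B} P2→{P,Q}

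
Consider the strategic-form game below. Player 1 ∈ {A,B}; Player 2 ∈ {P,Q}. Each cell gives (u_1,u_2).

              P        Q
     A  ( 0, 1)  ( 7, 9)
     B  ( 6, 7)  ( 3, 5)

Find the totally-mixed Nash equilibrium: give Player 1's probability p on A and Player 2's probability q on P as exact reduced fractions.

P1 indiff ⇒ q·0+(1-q)·7 = q·6+(1-q)·3 ⇒ q(-6) = (1-q)(-4) ⇒ q = 2/5
P2 indiff ⇒ p·1+(1-p)·7 = p·9+(1-p)·5 ⇒ p(-8) = (1-p)(-2) ⇒ p = 1/5

P1 mixes 1/5 on A; P2 mixes 2/5 on P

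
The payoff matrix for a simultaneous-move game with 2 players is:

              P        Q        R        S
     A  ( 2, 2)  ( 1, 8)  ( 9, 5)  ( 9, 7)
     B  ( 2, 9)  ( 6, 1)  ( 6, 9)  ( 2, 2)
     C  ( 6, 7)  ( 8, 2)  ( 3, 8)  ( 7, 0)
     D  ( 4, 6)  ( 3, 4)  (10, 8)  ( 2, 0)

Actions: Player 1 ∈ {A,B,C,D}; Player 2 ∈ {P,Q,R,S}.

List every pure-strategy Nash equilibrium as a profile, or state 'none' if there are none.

Nash profiles: (D,R)

(A,P): not NE [P1→C gives 6>2; P2→Q gives 8>2]
(A,Q): not NE [P1→C gives 8>1]
(A,R): not NE [P1→D gives 10>9; P2→Q gives 8>5]
(A,S): not NE [P2→Q gives 8>7]
(B,P): not NE [P1→C gives 6>2]
(B,Q): not NE [P1→C gives 8>6; P2→R gives 9>1]
(B,R): not NE [P1→D gives 10>6]
(B,S): not NE [P1→A gives 9>2; P2→R gives 9>2]
(C,P): not NE [P2→R gives 8>7]
(C,Q): not NE [P2→R gives 8>2]
(C,R): not NE [P1→D gives 10>3]
(C,S): not NE [P1→A gives 9>7; P2→R gives 8>0]
(D,P): not NE [P1→C gives 6>4; P2→R gives 8>6]
(D,Q): not NE [P1→C gives 8>3; P2→R gives 8>4]
(D,R): NE
(D,S): not NE [P1→A gives 9>2; P2→R gives 8>0]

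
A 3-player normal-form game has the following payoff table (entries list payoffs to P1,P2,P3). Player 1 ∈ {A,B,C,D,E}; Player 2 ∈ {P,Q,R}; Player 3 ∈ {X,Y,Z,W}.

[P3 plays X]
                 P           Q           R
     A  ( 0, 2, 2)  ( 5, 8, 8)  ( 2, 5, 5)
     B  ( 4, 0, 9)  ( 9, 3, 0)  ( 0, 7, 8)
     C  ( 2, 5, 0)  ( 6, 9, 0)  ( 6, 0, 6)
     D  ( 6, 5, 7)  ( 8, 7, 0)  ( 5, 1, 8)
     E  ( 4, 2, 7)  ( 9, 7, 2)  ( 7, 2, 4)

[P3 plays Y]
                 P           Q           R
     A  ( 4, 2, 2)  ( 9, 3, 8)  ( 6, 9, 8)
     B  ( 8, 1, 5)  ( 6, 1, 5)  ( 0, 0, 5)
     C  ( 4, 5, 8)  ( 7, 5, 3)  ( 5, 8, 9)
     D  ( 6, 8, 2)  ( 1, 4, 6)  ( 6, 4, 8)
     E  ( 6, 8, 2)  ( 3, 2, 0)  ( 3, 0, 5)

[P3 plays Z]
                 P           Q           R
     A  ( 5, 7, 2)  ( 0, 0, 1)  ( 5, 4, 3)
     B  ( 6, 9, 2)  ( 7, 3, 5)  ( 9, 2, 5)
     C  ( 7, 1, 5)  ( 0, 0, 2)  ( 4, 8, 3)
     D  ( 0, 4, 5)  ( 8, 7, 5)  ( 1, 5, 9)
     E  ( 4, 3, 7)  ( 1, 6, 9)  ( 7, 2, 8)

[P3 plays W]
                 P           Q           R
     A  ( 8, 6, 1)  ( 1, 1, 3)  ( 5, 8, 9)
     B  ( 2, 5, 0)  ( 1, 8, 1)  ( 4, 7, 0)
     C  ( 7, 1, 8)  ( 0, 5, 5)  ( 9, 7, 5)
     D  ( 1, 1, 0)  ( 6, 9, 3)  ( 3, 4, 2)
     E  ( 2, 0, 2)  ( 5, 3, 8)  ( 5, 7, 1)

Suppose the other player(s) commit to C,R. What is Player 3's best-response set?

argmax u_3 = {Y}

u_3(X vs C,R) = 6
u_3(Y vs C,R) = 9
u_3(Z vs C,R) = 3
u_3(W vs C,R) = 5
max payoff 9 at {Y}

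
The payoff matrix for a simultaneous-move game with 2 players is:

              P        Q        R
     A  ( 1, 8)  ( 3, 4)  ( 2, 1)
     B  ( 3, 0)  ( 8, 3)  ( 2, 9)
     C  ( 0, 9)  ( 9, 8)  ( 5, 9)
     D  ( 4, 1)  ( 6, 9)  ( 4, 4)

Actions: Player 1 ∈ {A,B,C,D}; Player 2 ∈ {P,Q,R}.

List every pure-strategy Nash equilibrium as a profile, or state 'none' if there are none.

(A,P): not NE [P1→D gives 4>1]
(A,Q): not NE [P1→C gives 9>3; P2→P gives 8>4]
(A,R): not NE [P1→C gives 5>2; P2→P gives 8>1]
(B,P): not NE [P1→D gives 4>3; P2→R gives 9>0]
(B,Q): not NE [P1→C gives 9>8; P2→R gives 9>3]
(B,R): not NE [P1→C gives 5>2]
(C,P): not NE [P1→D gives 4>0]
(C,Q): not NE [P2→R gives 9>8]
(C,R): NE
(D,P): not NE [P2→Q gives 9>1]
(D,Q): not NE [P1→C gives 9>6]
(D,R): not NE [P1→C gives 5>4; P2→Q gives 9>4]

PSNE = {(C,R)}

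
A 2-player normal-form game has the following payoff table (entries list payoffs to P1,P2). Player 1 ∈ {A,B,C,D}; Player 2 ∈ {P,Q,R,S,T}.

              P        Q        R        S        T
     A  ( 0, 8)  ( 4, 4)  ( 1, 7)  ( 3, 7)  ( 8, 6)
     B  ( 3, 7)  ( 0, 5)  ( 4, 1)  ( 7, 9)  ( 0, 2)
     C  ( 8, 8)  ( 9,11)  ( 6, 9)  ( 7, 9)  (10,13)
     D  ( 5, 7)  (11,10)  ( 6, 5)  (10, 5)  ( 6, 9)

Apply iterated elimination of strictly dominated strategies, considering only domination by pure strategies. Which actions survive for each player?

P1 drop A (C beats it: P:8>0 Q:9>4 R:6>1 S:7>3 T:10>8)
P1 drop B (D beats it: P:5>3 Q:11>0 R:6>4 S:10>7 T:6>0)
P2 drop P (Q beats it: C:11>8 D:10>7)
P2 drop R (Q beats it: C:11>9 D:10>5)
P2 drop S (Q beats it: C:11>9 D:10>5)
P1→{C,D} P2→{Q,T}

IESDS → P1:{C,D} P2:{Q,T}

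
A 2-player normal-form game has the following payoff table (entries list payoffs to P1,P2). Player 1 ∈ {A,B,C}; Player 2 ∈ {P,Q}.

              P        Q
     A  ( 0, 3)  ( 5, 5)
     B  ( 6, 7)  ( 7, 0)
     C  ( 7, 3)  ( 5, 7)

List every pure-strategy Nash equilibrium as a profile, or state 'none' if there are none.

(A,P): not NE [P1→C gives 7>0; P2→Q gives 5>3]
(A,Q): not NE [P1→B gives 7>5]
(B,P): not NE [P1→C gives 7>6]
(B,Q): not NE [P2→P gives 7>0]
(C,P): not NE [P2→Q gives 7>3]
(C,Q): not NE [P1→B gives 7>5]

PSNE: ∅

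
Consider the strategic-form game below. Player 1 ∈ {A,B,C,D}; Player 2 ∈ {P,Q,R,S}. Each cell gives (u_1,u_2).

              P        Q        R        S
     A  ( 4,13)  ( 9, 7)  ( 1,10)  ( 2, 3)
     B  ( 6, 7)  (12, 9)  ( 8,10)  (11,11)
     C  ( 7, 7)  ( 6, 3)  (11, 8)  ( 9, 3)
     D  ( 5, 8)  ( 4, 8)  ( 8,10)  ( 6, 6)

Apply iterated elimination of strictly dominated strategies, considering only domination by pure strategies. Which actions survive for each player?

P1 drop A (B beats it: P:6>4 Q:12>9 R:8>1 S:11>2)
P1 drop D (C beats it: P:7>5 Q:6>4 R:11>8 S:9>6)
P2 drop P (R beats it: B:10>7 C:8>7)
P2 drop Q (R beats it: B:10>9 C:8>3)
P1→{B,C} P2→{R,S}

Survivors P1:{B,C} P2:{R,S}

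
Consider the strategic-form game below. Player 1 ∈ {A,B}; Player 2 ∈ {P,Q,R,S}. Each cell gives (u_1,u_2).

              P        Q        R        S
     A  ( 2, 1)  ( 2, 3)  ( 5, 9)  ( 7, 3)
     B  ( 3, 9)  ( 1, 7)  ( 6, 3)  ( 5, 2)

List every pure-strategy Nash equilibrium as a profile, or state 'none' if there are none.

(A,P): not NE [P1→B gives 3>2; P2→R gives 9>1]
(A,Q): not NE [P2→R gives 9>3]
(A,R): not NE [P1→B gives 6>5]
(A,S): not NE [P2→R gives 9>3]
(B,P): NE
(B,Q): not NE [P1→A gives 2>1; P2→P gives 9>7]
(B,R): not NE [P2→P gives 9>3]
(B,S): not NE [P1→A gives 7>5; P2→P gives 9>2]

Nash profiles: (B,P)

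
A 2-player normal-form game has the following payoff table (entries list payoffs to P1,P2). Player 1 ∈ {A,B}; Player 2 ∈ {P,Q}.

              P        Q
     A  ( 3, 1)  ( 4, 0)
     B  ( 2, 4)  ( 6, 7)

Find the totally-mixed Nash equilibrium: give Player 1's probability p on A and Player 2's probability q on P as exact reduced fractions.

p=3/4, q=2/3

P1 indiff ⇒ q·3+(1-q)·4 = q·2+(1-q)·6 ⇒ q(1) = (1-q)(2) ⇒ q = 2/3
P2 indiff ⇒ p·1+(1-p)·4 = p·0+(1-p)·7 ⇒ p(1) = (1-p)(3) ⇒ p = 3/4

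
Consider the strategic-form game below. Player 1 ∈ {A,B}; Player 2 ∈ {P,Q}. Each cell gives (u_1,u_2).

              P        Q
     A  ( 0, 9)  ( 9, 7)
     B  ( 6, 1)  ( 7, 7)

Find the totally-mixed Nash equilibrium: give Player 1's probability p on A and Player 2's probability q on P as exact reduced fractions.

P1 indiff ⇒ q·0+(1-q)·9 = q·6+(1-q)·7 ⇒ q(-6) = (1-q)(-2) ⇒ q = 1/4
P2 indiff ⇒ p·9+(1-p)·1 = p·7+(1-p)·7 ⇒ p(2) = (1-p)(6) ⇒ p = 3/4

P1 mixes 3/4 on A; P2 mixes 1/4 on P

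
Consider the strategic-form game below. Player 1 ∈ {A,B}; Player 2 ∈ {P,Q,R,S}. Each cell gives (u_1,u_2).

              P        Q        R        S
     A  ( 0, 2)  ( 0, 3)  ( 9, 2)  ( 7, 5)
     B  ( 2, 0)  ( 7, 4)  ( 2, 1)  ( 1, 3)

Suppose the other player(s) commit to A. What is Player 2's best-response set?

u_2(P vs A) = 2
u_2(Q vs A) = 3
u_2(R vs A) = 2
u_2(S vs A) = 5
max payoff 5 at {S}

argmax u_2 = {S}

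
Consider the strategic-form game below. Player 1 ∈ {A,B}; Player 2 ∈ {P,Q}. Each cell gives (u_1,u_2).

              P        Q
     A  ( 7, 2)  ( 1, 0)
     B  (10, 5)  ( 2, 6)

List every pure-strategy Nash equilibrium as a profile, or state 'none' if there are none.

(A,P): not NE [P1→B gives 10>7]
(A,Q): not NE [P1→B gives 2>1; P2→P gives 2>0]
(B,P): not NE [P2→Q gives 6>5]
(B,Q): NE

NE set: (B,Q)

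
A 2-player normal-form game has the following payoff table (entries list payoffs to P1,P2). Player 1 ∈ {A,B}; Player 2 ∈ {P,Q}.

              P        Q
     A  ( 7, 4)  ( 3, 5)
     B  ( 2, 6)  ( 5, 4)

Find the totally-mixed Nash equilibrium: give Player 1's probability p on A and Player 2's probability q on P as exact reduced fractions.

p=2/3, q=2/7

P1 indiff ⇒ q·7+(1-q)·3 = q·2+(1-q)·5 ⇒ q(5) = (1-q)(2) ⇒ q = 2/7
P2 indiff ⇒ p·4+(1-p)·6 = p·5+(1-p)·4 ⇒ p(-1) = (1-p)(-2) ⇒ p = 2/3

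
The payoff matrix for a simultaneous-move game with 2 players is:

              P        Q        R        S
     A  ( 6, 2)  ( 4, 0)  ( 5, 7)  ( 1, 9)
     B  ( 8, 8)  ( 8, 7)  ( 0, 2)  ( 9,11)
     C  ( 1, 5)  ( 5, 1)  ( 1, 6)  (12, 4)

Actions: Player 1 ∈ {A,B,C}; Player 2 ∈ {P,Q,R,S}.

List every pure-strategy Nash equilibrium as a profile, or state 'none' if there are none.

Equilibria: none

(A,P): not NE [P1→B gives 8>6; P2→S gives 9>2]
(A,Q): not NE [P1→B gives 8>4; P2→S gives 9>0]
(A,R): not NE [P2→S gives 9>7]
(A,S): not NE [P1→C gives 12>1]
(B,P): not NE [P2→S gives 11>8]
(B,Q): not NE [P2→S gives 11>7]
(B,R): not NE [P1→A gives 5>0; P2→S gives 11>2]
(B,S): not NE [P1→C gives 12>9]
(C,P): not NE [P1→B gives 8>1; P2→R gives 6>5]
(C,Q): not NE [P1→B gives 8>5; P2→R gives 6>1]
(C,R): not NE [P1→A gives 5>1]
(C,S): not NE [P2→R gives 6>4]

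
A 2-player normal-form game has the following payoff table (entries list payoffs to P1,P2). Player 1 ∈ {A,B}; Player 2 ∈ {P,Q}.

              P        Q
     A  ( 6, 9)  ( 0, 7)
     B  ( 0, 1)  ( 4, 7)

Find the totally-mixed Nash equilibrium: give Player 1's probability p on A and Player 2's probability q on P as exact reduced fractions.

P1 indiff ⇒ q·6+(1-q)·0 = q·0+(1-q)·4 ⇒ q(6) = (1-q)(4) ⇒ q = 2/5
P2 indiff ⇒ p·9+(1-p)·1 = p·7+(1-p)·7 ⇒ p(2) = (1-p)(6) ⇒ p = 3/4

p=3/4, q=2/5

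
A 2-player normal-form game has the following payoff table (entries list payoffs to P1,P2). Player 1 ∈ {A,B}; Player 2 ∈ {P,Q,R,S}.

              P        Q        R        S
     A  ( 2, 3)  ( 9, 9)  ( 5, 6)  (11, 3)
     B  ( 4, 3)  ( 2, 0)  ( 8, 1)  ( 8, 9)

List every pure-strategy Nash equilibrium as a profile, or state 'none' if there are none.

PSNE = {(A,Q)}

(A,P): not NE [P1→B gives 4>2; P2→Q gives 9>3]
(A,Q): NE
(A,R): not NE [P1→B gives 8>5; P2→Q gives 9>6]
(A,S): not NE [P2→Q gives 9>3]
(B,P): not NE [P2→S gives 9>3]
(B,Q): not NE [P1→A gives 9>2; P2→S gives 9>0]
(B,R): not NE [P2→S gives 9>1]
(B,S): not NE [P1→A gives 11>8]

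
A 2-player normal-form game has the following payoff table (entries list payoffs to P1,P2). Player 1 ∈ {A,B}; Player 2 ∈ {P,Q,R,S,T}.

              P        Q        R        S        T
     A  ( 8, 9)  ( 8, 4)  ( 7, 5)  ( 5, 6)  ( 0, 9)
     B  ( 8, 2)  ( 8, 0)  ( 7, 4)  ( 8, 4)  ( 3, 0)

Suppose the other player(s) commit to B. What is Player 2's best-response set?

BR_2 = {R,S}

u_2(P vs B) = 2
u_2(Q vs B) = 0
u_2(R vs B) = 4
u_2(S vs B) = 4
u_2(T vs B) = 0
max payoff 4 at {R,S}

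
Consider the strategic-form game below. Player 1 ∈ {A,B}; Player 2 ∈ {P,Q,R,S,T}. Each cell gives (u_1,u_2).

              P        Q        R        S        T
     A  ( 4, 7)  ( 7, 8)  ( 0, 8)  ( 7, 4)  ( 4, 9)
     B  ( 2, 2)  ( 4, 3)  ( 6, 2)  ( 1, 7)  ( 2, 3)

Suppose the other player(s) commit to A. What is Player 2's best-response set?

BR_2 = {T}

u_2(P vs A) = 7
u_2(Q vs A) = 8
u_2(R vs A) = 8
u_2(S vs A) = 4
u_2(T vs A) = 9
max payoff 9 at {T}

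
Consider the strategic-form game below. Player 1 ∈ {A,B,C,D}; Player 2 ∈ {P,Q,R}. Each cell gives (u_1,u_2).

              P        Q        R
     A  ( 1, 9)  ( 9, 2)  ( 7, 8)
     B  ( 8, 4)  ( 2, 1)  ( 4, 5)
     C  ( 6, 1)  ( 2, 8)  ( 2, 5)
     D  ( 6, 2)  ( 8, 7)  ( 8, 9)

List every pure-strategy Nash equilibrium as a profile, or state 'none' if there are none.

(A,P): not NE [P1→B gives 8>1]
(A,Q): not NE [P2→P gives 9>2]
(A,R): not NE [P1→D gives 8>7; P2→P gives 9>8]
(B,P): not NE [P2→R gives 5>4]
(B,Q): not NE [P1→A gives 9>2; P2→R gives 5>1]
(B,R): not NE [P1→D gives 8>4]
(C,P): not NE [P1→B gives 8>6; P2→Q gives 8>1]
(C,Q): not NE [P1→A gives 9>2]
(C,R): not NE [P1→D gives 8>2; P2→Q gives 8>5]
(D,P): not NE [P1→B gives 8>6; P2→R gives 9>2]
(D,Q): not NE [P1→A gives 9>8; P2→R gives 9>7]
(D,R): NE

Nash profiles: (D,R)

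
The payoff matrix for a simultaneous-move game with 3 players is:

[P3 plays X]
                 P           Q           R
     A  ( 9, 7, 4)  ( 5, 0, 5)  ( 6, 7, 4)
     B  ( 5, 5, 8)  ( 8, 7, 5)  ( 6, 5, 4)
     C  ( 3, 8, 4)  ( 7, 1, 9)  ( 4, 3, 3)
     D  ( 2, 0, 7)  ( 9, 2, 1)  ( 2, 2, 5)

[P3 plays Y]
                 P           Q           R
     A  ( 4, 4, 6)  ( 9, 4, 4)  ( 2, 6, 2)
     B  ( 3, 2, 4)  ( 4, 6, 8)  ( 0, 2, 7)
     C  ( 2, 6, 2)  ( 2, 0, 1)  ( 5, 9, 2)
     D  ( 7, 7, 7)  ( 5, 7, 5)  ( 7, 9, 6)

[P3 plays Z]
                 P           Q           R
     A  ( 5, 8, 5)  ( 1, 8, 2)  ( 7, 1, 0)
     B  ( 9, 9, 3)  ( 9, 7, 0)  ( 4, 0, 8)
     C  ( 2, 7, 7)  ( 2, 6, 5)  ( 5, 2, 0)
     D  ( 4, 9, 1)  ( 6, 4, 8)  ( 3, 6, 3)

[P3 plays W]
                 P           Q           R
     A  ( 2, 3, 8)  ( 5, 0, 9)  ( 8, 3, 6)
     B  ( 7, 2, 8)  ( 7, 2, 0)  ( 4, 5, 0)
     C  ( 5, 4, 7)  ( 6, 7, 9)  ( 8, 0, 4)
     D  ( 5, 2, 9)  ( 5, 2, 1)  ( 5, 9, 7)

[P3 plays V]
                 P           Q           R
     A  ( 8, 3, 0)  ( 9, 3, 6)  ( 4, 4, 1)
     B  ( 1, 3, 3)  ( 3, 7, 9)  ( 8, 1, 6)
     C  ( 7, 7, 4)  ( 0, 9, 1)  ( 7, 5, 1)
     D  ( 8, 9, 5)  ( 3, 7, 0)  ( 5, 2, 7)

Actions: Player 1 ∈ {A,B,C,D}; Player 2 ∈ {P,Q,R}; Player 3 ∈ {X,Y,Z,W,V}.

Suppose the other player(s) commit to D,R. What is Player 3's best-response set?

u_3(X vs D,R) = 5
u_3(Y vs D,R) = 6
u_3(Z vs D,R) = 3
u_3(W vs D,R) = 7
u_3(V vs D,R) = 7
max payoff 7 at {W,V}

BR_3 = {W,V}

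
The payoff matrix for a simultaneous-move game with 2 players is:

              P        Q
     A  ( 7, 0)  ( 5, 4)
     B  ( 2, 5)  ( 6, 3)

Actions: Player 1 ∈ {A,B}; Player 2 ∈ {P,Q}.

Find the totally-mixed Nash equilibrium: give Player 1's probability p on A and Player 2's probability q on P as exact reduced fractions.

P1 indiff ⇒ q·7+(1-q)·5 = q·2+(1-q)·6 ⇒ q(5) = (1-q)(1) ⇒ q = 1/6
P2 indiff ⇒ p·0+(1-p)·5 = p·4+(1-p)·3 ⇒ p(-4) = (1-p)(-2) ⇒ p = 1/3

P1 mixes 1/3 on A; P2 mixes 1/6 on P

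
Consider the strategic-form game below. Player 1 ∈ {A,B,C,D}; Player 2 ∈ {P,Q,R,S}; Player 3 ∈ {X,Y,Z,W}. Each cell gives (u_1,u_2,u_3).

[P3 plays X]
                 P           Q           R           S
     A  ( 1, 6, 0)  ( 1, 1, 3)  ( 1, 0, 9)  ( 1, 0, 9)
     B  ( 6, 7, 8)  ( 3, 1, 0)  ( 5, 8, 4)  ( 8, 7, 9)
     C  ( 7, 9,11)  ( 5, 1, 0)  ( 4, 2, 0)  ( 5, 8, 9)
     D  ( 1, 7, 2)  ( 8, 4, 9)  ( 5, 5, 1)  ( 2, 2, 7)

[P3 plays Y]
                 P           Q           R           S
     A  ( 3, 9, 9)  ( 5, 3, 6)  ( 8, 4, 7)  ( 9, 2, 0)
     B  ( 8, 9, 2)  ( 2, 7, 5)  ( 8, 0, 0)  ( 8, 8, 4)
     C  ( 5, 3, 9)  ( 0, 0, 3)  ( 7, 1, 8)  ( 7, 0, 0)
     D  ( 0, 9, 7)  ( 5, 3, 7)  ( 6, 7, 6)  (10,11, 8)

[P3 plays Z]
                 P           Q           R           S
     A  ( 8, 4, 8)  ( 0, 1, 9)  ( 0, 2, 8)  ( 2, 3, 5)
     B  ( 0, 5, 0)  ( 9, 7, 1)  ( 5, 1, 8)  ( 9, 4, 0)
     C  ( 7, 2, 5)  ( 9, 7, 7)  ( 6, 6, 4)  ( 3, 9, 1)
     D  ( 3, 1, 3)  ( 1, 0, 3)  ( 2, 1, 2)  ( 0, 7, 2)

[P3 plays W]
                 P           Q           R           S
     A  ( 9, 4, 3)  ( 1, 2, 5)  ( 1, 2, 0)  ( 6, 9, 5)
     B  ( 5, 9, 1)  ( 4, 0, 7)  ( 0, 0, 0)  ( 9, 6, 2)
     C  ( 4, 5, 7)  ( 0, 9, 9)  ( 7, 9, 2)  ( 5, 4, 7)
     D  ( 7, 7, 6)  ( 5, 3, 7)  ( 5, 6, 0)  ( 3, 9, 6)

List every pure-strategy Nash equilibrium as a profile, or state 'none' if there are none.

Nash profiles: (C,P,X), (D,S,Y)

(A,P,X): not NE [P1→C gives 7>1; P3→Y gives 9>0]
(A,P,Y): not NE [P1→B gives 8>3]
(A,P,Z): not NE [P3→Y gives 9>8]
(A,P,W): not NE [P2→S gives 9>4; P3→Y gives 9>3]
(A,Q,X): not NE [P1→D gives 8>1; P2→P gives 6>1; P3→Z gives 9>3]
(A,Q,Y): not NE [P2→P gives 9>3; P3→Z gives 9>6]
(A,Q,Z): not NE [P1→C gives 9>0; P2→P gives 4>1]
(A,Q,W): not NE [P1→D gives 5>1; P2→S gives 9>2; P3→Z gives 9>5]
(A,R,X): not NE [P1→D gives 5>1; P2→P gives 6>0]
(A,R,Y): not NE [P2→P gives 9>4; P3→X gives 9>7]
(A,R,Z): not NE [P1→C gives 6>0; P2→P gives 4>2; P3→X gives 9>8]
(A,R,W): not NE [P1→C gives 7>1; P2→S gives 9>2; P3→X gives 9>0]
(A,S,X): not NE [P1→B gives 8>1; P2→P gives 6>0]
(A,S,Y): not NE [P1→D gives 10>9; P2→P gives 9>2; P3→X gives 9>0]
(A,S,Z): not NE [P1→B gives 9>2; P2→P gives 4>3; P3→X gives 9>5]
(A,S,W): not NE [P1→B gives 9>6; P3→X gives 9>5]
(B,P,X): not NE [P1→C gives 7>6; P2→R gives 8>7]
(B,P,Y): not NE [P3→X gives 8>2]
(B,P,Z): not NE [P1→A gives 8>0; P2→Q gives 7>5; P3→X gives 8>0]
(B,P,W): not NE [P1→A gives 9>5; P3→X gives 8>1]
(B,Q,X): not NE [P1→D gives 8>3; P2→R gives 8>1; P3→W gives 7>0]
(B,Q,Y): not NE [P1→D gives 5>2; P2→P gives 9>7; P3→W gives 7>5]
(B,Q,Z): not NE [P3→W gives 7>1]
(B,Q,W): not NE [P1→D gives 5>4; P2→P gives 9>0]
(B,R,X): not NE [P3→Z gives 8>4]
(B,R,Y): not NE [P2→P gives 9>0; P3→Z gives 8>0]
(B,R,Z): not NE [P1→C gives 6>5; P2→Q gives 7>1]
(B,R,W): not NE [P1→C gives 7>0; P2→P gives 9>0; P3→Z gives 8>0]
(B,S,X): not NE [P2→R gives 8>7]
(B,S,Y): not NE [P1→D gives 10>8; P2→P gives 9>8; P3→X gives 9>4]
(B,S,Z): not NE [P2→Q gives 7>4; P3→X gives 9>0]
(B,S,W): not NE [P2→P gives 9>6; P3→X gives 9>2]
(C,P,X): NE
(C,P,Y): not NE [P1→B gives 8>5; P3→X gives 11>9]
(C,P,Z): not NE [P1→A gives 8>7; P2→S gives 9>2; P3→X gives 11>5]
(C,P,W): not NE [P1→A gives 9>4; P2→R gives 9>5; P3→X gives 11>7]
(C,Q,X): not NE [P1→D gives 8>5; P2→P gives 9>1; P3→W gives 9>0]
(C,Q,Y): not NE [P1→D gives 5>0; P2→P gives 3>0; P3→W gives 9>3]
(C,Q,Z): not NE [P2→S gives 9>7; P3→W gives 9>7]
(C,Q,W): not NE [P1→D gives 5>0]
(C,R,X): not NE [P1→D gives 5>4; P2→P gives 9>2; P3→Y gives 8>0]
(C,R,Y): not NE [P1→B gives 8>7; P2→P gives 3>1]
(C,R,Z): not NE [P2→S gives 9>6; P3→Y gives 8>4]
(C,R,W): not NE [P3→Y gives 8>2]
(C,S,X): not NE [P1→B gives 8>5; P2→P gives 9>8]
(C,S,Y): not NE [P1→D gives 10>7; P2→P gives 3>0; P3→X gives 9>0]
(C,S,Z): not NE [P1→B gives 9>3; P3→X gives 9>1]
(C,S,W): not NE [P1→B gives 9>5; P2→R gives 9>4; P3→X gives 9>7]
(D,P,X): not NE [P1→C gives 7>1; P3→Y gives 7>2]
(D,P,Y): not NE [P1→B gives 8>0; P2→S gives 11>9]
(D,P,Z): not NE [P1→A gives 8>3; P2→S gives 7>1; P3→Y gives 7>3]
(D,P,W): not NE [P1→A gives 9>7; P2→S gives 9>7; P3→Y gives 7>6]
(D,Q,X): not NE [P2→P gives 7>4]
(D,Q,Y): not NE [P2→S gives 11>3; P3→X gives 9>7]
(D,Q,Z): not NE [P1→C gives 9>1; P2→S gives 7>0; P3→X gives 9>3]
(D,Q,W): not NE [P2→S gives 9>3; P3→X gives 9>7]
(D,R,X): not NE [P2→P gives 7>5; P3→Y gives 6>1]
(D,R,Y): not NE [P1→B gives 8>6; P2→S gives 11>7]
(D,R,Z): not NE [P1→C gives 6>2; P2→S gives 7>1; P3→Y gives 6>2]
(D,R,W): not NE [P1→C gives 7>5; P2→S gives 9>6; P3→Y gives 6>0]
(D,S,X): not NE [P1→B gives 8>2; P2→P gives 7>2; P3→Y gives 8>7]
(D,S,Y): NE
(D,S,Z): not NE [P1→B gives 9>0; P3→Y gives 8>2]
(D,S,W): not NE [P1→B gives 9>3; P3→Y gives 8>6]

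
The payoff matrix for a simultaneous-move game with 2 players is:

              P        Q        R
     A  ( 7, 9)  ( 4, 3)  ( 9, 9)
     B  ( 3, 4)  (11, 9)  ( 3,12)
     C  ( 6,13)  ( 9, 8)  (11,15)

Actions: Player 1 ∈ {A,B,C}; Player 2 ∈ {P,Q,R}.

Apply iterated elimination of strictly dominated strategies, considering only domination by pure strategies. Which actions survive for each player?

P2 drop Q (R beats it: A:9>3 B:12>9 C:15>8)
P1 drop B (A beats it: P:7>3 R:9>3)
P1→{A,C} P2→{P,R}

Survivors P1:{A,C} P2:{P,R}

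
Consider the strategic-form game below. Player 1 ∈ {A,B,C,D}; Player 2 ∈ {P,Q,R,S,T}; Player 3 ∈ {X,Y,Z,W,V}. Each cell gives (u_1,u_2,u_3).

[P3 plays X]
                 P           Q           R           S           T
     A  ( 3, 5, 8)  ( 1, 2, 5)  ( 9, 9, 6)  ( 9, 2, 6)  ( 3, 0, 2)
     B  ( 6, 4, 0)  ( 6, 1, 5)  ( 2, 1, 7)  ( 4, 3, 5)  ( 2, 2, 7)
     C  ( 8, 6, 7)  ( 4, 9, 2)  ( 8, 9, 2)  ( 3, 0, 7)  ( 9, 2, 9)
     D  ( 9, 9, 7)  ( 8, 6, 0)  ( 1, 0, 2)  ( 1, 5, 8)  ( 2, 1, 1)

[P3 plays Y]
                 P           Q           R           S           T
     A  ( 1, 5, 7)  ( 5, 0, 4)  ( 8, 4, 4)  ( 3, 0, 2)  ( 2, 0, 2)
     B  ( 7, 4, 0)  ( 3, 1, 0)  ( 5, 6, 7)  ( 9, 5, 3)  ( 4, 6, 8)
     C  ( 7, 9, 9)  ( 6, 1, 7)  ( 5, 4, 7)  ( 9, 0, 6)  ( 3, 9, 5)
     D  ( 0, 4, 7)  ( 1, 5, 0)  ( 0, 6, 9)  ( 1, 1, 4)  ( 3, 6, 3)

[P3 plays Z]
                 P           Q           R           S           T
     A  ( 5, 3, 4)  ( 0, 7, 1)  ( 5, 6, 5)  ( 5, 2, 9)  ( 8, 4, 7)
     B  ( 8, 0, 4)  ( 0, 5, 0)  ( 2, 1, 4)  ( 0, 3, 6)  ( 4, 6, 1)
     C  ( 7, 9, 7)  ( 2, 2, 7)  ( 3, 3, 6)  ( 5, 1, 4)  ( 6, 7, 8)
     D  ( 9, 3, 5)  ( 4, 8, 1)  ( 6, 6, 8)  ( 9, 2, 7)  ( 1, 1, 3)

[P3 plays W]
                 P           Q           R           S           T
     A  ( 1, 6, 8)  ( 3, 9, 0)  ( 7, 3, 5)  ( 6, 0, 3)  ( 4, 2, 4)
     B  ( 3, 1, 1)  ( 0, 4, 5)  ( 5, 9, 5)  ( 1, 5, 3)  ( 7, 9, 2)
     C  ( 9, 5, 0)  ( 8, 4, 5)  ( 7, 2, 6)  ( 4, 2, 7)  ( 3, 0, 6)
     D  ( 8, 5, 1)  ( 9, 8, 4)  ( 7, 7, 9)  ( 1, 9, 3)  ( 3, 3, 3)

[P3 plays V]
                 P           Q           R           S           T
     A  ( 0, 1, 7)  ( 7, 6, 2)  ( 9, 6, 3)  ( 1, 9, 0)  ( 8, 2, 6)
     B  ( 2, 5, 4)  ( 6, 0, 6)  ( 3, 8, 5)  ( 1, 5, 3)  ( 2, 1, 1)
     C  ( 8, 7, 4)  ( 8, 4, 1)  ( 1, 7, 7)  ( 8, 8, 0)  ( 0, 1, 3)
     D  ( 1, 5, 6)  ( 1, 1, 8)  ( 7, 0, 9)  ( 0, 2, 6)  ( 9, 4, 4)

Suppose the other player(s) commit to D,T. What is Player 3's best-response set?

P3 best: {V}

u_3(X vs D,T) = 1
u_3(Y vs D,T) = 3
u_3(Z vs D,T) = 3
u_3(W vs D,T) = 3
u_3(V vs D,T) = 4
max payoff 4 at {V}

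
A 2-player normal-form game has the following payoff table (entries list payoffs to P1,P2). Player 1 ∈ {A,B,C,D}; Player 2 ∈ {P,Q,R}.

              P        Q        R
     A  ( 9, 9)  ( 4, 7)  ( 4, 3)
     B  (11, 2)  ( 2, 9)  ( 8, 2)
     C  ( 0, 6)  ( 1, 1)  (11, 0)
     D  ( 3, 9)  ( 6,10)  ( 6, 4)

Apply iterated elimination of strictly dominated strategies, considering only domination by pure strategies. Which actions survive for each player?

P2 drop R (Q beats it: A:7>3 B:9>2 C:1>0 D:10>4)
P1 drop C (A beats it: P:9>0 Q:4>1)
P1→{A,B,D} P2→{P,Q}

Survivors P1:{A,B,D} P2:{P,Q}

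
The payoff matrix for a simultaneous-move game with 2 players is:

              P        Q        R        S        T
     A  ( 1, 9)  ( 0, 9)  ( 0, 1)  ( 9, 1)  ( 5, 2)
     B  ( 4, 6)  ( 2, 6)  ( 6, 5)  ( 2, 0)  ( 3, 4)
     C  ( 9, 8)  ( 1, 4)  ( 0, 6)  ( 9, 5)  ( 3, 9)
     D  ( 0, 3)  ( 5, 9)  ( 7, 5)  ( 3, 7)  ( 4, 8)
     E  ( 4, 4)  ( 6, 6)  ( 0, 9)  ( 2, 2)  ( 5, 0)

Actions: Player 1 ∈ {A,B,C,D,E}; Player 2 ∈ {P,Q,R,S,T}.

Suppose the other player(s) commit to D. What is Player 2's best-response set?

u_2(P vs D) = 3
u_2(Q vs D) = 9
u_2(R vs D) = 5
u_2(S vs D) = 7
u_2(T vs D) = 8
max payoff 9 at {Q}

P2 best: {Q}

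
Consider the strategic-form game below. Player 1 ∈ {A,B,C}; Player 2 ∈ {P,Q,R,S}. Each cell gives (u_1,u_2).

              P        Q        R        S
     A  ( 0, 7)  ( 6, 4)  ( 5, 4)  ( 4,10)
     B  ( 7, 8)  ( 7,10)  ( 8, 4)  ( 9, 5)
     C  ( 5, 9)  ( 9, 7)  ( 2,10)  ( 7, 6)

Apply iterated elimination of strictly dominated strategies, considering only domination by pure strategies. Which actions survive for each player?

Remaining: P1:{B,C} P2:{P,Q,R}

P1 drop A (B beats it: P:7>0 Q:7>6 R:8>5 S:9>4)
P2 drop S (P beats it: B:8>5 C:9>6)
P1→{B,C} P2→{P,Q,R}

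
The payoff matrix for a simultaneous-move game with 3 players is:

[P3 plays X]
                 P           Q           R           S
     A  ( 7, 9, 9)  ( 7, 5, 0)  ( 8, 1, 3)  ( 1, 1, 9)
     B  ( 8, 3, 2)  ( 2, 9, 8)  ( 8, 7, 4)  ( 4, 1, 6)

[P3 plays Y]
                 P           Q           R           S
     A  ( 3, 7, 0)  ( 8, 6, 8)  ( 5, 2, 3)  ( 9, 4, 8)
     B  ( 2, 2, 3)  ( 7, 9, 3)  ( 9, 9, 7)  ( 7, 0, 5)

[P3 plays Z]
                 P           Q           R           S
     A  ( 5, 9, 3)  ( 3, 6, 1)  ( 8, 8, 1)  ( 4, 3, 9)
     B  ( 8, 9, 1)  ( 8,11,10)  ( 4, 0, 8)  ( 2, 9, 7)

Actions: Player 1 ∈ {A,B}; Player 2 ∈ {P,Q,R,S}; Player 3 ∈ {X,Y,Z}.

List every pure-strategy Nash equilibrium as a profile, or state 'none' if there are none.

PSNE = {(B,Q,Z)}

(A,P,X): not NE [P1→B gives 8>7]
(A,P,Y): not NE [P3→X gives 9>0]
(A,P,Z): not NE [P1→B gives 8>5; P3→X gives 9>3]
(A,Q,X): not NE [P2→P gives 9>5; P3→Y gives 8>0]
(A,Q,Y): not NE [P2→P gives 7>6]
(A,Q,Z): not NE [P1→B gives 8>3; P2→P gives 9>6; P3→Y gives 8>1]
(A,R,X): not NE [P2→P gives 9>1]
(A,R,Y): not NE [P1→B gives 9>5; P2→P gives 7>2]
(A,R,Z): not NE [P2→P gives 9>8; P3→Y gives 3>1]
(A,S,X): not NE [P1→B gives 4>1; P2→P gives 9>1]
(A,S,Y): not NE [P2→P gives 7>4; P3→Z gives 9>8]
(A,S,Z): not NE [P2→P gives 9>3]
(B,P,X): not NE [P2→Q gives 9>3; P3→Y gives 3>2]
(B,P,Y): not NE [P1→A gives 3>2; P2→R gives 9>2]
(B,P,Z): not NE [P2→Q gives 11>9; P3→Y gives 3>1]
(B,Q,X): not NE [P1→A gives 7>2; P3→Z gives 10>8]
(B,Q,Y): not NE [P1→A gives 8>7; P3→Z gives 10>3]
(B,Q,Z): NE
(B,R,X): not NE [P2→Q gives 9>7; P3→Z gives 8>4]
(B,R,Y): not NE [P3→Z gives 8>7]
(B,R,Z): not NE [P1→A gives 8>4; P2→Q gives 11>0]
(B,S,X): not NE [P2→Q gives 9>1; P3→Z gives 7>6]
(B,S,Y): not NE [P1→A gives 9>7; P2→R gives 9>0; P3→Z gives 7>5]
(B,S,Z): not NE [P1→A gives 4>2; P2→Q gives 11>9]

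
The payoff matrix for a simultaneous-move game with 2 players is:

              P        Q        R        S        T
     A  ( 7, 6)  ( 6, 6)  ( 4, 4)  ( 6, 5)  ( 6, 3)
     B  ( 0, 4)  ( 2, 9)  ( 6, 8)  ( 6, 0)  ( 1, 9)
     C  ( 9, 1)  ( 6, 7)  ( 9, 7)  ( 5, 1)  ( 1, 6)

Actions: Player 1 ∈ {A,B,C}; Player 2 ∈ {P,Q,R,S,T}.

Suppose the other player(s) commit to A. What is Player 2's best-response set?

u_2(P vs A) = 6
u_2(Q vs A) = 6
u_2(R vs A) = 4
u_2(S vs A) = 5
u_2(T vs A) = 3
max payoff 6 at {P,Q}

argmax u_2 = {P,Q}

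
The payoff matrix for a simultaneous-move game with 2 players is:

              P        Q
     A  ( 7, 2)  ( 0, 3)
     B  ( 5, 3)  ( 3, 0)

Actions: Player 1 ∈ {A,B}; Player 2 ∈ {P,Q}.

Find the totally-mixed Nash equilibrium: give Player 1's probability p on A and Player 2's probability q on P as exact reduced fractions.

(p,q) = (3/4, 3/5)

P1 indiff ⇒ q·7+(1-q)·0 = q·5+(1-q)·3 ⇒ q(2) = (1-q)(3) ⇒ q = 3/5
P2 indiff ⇒ p·2+(1-p)·3 = p·3+(1-p)·0 ⇒ p(-1) = (1-p)(-3) ⇒ p = 3/4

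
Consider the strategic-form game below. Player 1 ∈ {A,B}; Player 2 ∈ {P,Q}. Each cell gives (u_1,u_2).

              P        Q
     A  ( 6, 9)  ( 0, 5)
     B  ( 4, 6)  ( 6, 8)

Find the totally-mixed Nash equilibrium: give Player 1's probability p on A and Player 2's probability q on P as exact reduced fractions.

p=1/3, q=3/4

P1 indiff ⇒ q·6+(1-q)·0 = q·4+(1-q)·6 ⇒ q(2) = (1-q)(6) ⇒ q = 3/4
P2 indiff ⇒ p·9+(1-p)·6 = p·5+(1-p)·8 ⇒ p(4) = (1-p)(2) ⇒ p = 1/3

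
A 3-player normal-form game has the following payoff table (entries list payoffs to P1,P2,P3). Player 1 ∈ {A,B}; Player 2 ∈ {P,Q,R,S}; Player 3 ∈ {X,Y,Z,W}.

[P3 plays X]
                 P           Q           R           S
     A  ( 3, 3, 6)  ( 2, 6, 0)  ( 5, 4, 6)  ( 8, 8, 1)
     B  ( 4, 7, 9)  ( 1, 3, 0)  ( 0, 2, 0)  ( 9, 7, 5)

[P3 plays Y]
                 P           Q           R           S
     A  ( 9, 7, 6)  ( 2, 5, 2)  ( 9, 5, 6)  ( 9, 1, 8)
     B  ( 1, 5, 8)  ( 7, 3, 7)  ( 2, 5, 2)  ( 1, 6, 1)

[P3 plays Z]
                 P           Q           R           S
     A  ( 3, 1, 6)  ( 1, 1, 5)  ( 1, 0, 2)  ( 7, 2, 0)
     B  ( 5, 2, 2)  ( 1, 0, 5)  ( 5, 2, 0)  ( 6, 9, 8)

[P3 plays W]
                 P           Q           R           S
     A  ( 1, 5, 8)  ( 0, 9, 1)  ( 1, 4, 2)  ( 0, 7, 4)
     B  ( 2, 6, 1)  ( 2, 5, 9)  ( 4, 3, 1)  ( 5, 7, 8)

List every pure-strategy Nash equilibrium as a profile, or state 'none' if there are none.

PSNE = {(B,P,X), (B,S,W)}

(A,P,X): not NE [P1→B gives 4>3; P2→S gives 8>3; P3→W gives 8>6]
(A,P,Y): not NE [P3→W gives 8>6]
(A,P,Z): not NE [P1→B gives 5>3; P2→S gives 2>1; P3→W gives 8>6]
(A,P,W): not NE [P1→B gives 2>1; P2→Q gives 9>5]
(A,Q,X): not NE [P2→S gives 8>6; P3→Z gives 5>0]
(A,Q,Y): not NE [P1→B gives 7>2; P2→P gives 7>5; P3→Z gives 5>2]
(A,Q,Z): not NE [P2→S gives 2>1]
(A,Q,W): not NE [P1→B gives 2>0; P3→Z gives 5>1]
(A,R,X): not NE [P2→S gives 8>4]
(A,R,Y): not NE [P2→P gives 7>5]
(A,R,Z): not NE [P1→B gives 5>1; P2→S gives 2>0; P3→Y gives 6>2]
(A,R,W): not NE [P1→B gives 4>1; P2→Q gives 9>4; P3→Y gives 6>2]
(A,S,X): not NE [P1→B gives 9>8; P3→Y gives 8>1]
(A,S,Y): not NE [P2→P gives 7>1]
(A,S,Z): not NE [P3→Y gives 8>0]
(A,S,W): not NE [P1→B gives 5>0; P2→Q gives 9>7; P3→Y gives 8>4]
(B,P,X): NE
(B,P,Y): not NE [P1→A gives 9>1; P2→S gives 6>5; P3→X gives 9>8]
(B,P,Z): not NE [P2→S gives 9>2; P3→X gives 9>2]
(B,P,W): not NE [P2→S gives 7>6; P3→X gives 9>1]
(B,Q,X): not NE [P1→A gives 2>1; P2→S gives 7>3; P3→W gives 9>0]
(B,Q,Y): not NE [P2→S gives 6>3; P3→W gives 9>7]
(B,Q,Z): not NE [P2→S gives 9>0; P3→W gives 9>5]
(B,Q,W): not NE [P2→S gives 7>5]
(B,R,X): not NE [P1→A gives 5>0; P2→S gives 7>2; P3→Y gives 2>0]
(B,R,Y): not NE [P1→A gives 9>2; P2→S gives 6>5]
(B,R,Z): not NE [P2→S gives 9>2; P3→Y gives 2>0]
(B,R,W): not NE [P2→S gives 7>3; P3→Y gives 2>1]
(B,S,X): not NE [P3→W gives 8>5]
(B,S,Y): not NE [P1→A gives 9>1; P3→W gives 8>1]
(B,S,Z): not NE [P1→A gives 7>6]
(B,S,W): NE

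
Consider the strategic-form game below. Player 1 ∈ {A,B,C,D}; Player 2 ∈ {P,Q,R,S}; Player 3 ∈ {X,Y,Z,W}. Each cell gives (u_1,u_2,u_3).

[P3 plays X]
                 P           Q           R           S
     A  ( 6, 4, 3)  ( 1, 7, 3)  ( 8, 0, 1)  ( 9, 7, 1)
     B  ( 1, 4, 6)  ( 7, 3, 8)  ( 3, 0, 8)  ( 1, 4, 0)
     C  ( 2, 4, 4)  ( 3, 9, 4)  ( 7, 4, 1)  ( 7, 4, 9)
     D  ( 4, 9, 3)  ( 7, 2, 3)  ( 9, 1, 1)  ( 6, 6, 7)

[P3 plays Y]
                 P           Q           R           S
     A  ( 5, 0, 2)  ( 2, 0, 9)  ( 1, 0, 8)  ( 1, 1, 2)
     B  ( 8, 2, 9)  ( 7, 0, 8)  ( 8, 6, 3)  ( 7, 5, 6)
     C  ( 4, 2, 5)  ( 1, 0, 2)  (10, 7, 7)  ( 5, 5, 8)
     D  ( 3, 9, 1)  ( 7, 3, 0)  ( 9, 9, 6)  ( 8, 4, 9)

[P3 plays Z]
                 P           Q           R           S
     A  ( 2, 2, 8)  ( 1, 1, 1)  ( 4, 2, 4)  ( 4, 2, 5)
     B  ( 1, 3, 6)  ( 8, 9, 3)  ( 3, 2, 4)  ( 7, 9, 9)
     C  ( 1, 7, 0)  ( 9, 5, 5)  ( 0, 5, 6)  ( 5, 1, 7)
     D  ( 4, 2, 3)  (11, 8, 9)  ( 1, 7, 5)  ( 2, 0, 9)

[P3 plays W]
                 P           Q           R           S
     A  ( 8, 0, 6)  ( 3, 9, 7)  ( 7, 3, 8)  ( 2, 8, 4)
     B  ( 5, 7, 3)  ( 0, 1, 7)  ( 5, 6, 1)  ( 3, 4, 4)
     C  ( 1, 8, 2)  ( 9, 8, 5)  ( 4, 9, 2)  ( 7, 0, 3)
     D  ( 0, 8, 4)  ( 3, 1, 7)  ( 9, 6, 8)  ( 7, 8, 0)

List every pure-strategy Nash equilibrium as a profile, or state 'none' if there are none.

(A,P,X): not NE [P2→S gives 7>4; P3→Z gives 8>3]
(A,P,Y): not NE [P1→B gives 8>5; P2→S gives 1>0; P3→Z gives 8>2]
(A,P,Z): not NE [P1→D gives 4>2]
(A,P,W): not NE [P2→Q gives 9>0; P3→Z gives 8>6]
(A,Q,X): not NE [P1→D gives 7>1; P3→Y gives 9>3]
(A,Q,Y): not NE [P1→D gives 7>2; P2→S gives 1>0]
(A,Q,Z): not NE [P1→D gives 11>1; P2→S gives 2>1; P3→Y gives 9>1]
(A,Q,W): not NE [P1→C gives 9>3; P3→Y gives 9>7]
(A,R,X): not NE [P1→D gives 9>8; P2→S gives 7>0; P3→W gives 8>1]
(A,R,Y): not NE [P1→C gives 10>1; P2→S gives 1>0]
(A,R,Z): not NE [P3→W gives 8>4]
(A,R,W): not NE [P1→D gives 9>7; P2→Q gives 9>3]
(A,S,X): not NE [P3→Z gives 5>1]
(A,S,Y): not NE [P1→D gives 8>1; P3→Z gives 5>2]
(A,S,Z): not NE [P1→B gives 7>4]
(A,S,W): not NE [P1→D gives 7>2; P2→Q gives 9>8; P3→Z gives 5>4]
(B,P,X): not NE [P1→A gives 6>1; P3→Y gives 9>6]
(B,P,Y): not NE [P2→R gives 6>2]
(B,P,Z): not NE [P1→D gives 4>1; P2→S gives 9>3; P3→Y gives 9>6]
(B,P,W): not NE [P1→A gives 8>5; P3→Y gives 9>3]
(B,Q,X): not NE [P2→S gives 4>3]
(B,Q,Y): not NE [P2→R gives 6>0]
(B,Q,Z): not NE [P1→D gives 11>8; P3→Y gives 8>3]
(B,Q,W): not NE [P1→C gives 9>0; P2→P gives 7>1; P3→Y gives 8>7]
(B,R,X): not NE [P1→D gives 9>3; P2→S gives 4>0]
(B,R,Y): not NE [P1→C gives 10>8; P3→X gives 8>3]
(B,R,Z): not NE [P1→A gives 4>3; P2→S gives 9>2; P3→X gives 8>4]
(B,R,W): not NE [P1→D gives 9>5; P2→P gives 7>6; P3→X gives 8>1]
(B,S,X): not NE [P1→A gives 9>1; P3→Z gives 9>0]
(B,S,Y): not NE [P1→D gives 8>7; P2→R gives 6>5; P3→Z gives 9>6]
(B,S,Z): NE
(B,S,W): not NE [P1→D gives 7>3; P2→P gives 7>4; P3→Z gives 9>4]
(C,P,X): not NE [P1→A gives 6>2; P2→Q gives 9>4; P3→Y gives 5>4]
(C,P,Y): not NE [P1→B gives 8>4; P2→R gives 7>2]
(C,P,Z): not NE [P1→D gives 4>1; P3→Y gives 5>0]
(C,P,W): not NE [P1→A gives 8>1; P2→R gives 9>8; P3→Y gives 5>2]
(C,Q,X): not NE [P1→D gives 7>3; P3→W gives 5>4]
(C,Q,Y): not NE [P1→D gives 7>1; P2→R gives 7>0; P3→W gives 5>2]
(C,Q,Z): not NE [P1→D gives 11>9; P2→P gives 7>5]
(C,Q,W): not NE [P2→R gives 9>8]
(C,R,X): not NE [P1→D gives 9>7; P2→Q gives 9>4; P3→Y gives 7>1]
(C,R,Y): NE
(C,R,Z): not NE [P1→A gives 4>0; P2→P gives 7>5; P3→Y gives 7>6]
(C,R,W): not NE [P1→D gives 9>4; P3→Y gives 7>2]
(C,S,X): not NE [P1→A gives 9>7; P2→Q gives 9>4]
(C,S,Y): not NE [P1→D gives 8>5; P2→R gives 7>5; P3→X gives 9>8]
(C,S,Z): not NE [P1→B gives 7>5; P2→P gives 7>1; P3→X gives 9>7]
(C,S,W): not NE [P2→R gives 9>0; P3→X gives 9>3]
(D,P,X): not NE [P1→A gives 6>4; P3→W gives 4>3]
(D,P,Y): not NE [P1→B gives 8>3; P3→W gives 4>1]
(D,P,Z): not NE [P2→Q gives 8>2; P3→W gives 4>3]
(D,P,W): not NE [P1→A gives 8>0]
(D,Q,X): not NE [P2→P gives 9>2; P3→Z gives 9>3]
(D,Q,Y): not NE [P2→R gives 9>3; P3→Z gives 9>0]
(D,Q,Z): NE
(D,Q,W): not NE [P1→C gives 9>3; P2→S gives 8>1; P3→Z gives 9>7]
(D,R,X): not NE [P2→P gives 9>1; P3→W gives 8>1]
(D,R,Y): not NE [P1→C gives 10>9; P3→W gives 8>6]
(D,R,Z): not NE [P1→A gives 4>1; P2→Q gives 8>7; P3→W gives 8>5]
(D,R,W): not NE [P2→S gives 8>6]
(D,S,X): not NE [P1→A gives 9>6; P2→P gives 9>6; P3→Z gives 9>7]
(D,S,Y): not NE [P2→R gives 9>4]
(D,S,Z): not NE [P1→B gives 7>2; P2→Q gives 8>0]
(D,S,W): not NE [P3→Z gives 9>0]

Nash profiles: (B,S,Z), (C,R,Y), (D,Q,Z)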